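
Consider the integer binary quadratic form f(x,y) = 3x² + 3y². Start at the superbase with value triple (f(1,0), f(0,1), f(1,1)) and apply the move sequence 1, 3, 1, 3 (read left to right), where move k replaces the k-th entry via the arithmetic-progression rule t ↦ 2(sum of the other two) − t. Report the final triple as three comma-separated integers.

start (3,3,6) = (f(1,0),f(0,1),f(1,1))
replace slot 1: 2·(3+6) − 3 = 15 → (15,3,6)
replace slot 3: 2·(15+3) − 6 = 30 → (15,3,30)
replace slot 1: 2·(3+30) − 15 = 51 → (51,3,30)
replace slot 3: 2·(51+3) − 30 = 78 → (51,3,78)

51,3,78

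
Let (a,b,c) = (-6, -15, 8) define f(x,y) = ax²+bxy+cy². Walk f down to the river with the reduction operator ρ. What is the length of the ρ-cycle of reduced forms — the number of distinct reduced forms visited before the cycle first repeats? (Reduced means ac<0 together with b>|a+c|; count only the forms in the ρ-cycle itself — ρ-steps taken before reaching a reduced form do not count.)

D = 417, ⌊√D⌋ = 20
descent: ρ → (8,15,-6)  [lands on river]
river: ρ → (-6,9,14)
river: ρ → (14,19,-1)
river: ρ → (-1,19,14)
river: ρ → (14,9,-6)
river: ρ → (-6,15,8)
river: ρ → (8,17,-4)
river: ρ → (-4,15,12)
river: ρ → (12,9,-7)
river: ρ → (-7,19,2)
river: ρ → (2,17,-16)
river: ρ → (-16,15,3)
river: ρ → (3,15,-16)
river: ρ → (-16,17,2)
river: ρ → (2,19,-7)
river: ρ → (-7,9,12)
river: ρ → (12,15,-4)
river: ρ → (-4,17,8)
ρ-cycle length = 18 (tail of 1 descent step not counted)

18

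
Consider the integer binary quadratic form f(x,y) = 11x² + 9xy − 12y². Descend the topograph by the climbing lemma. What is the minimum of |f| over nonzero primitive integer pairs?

river: ρ → (-12,15,8)
river: ρ → (8,17,-10)
river: ρ → (-10,23,2)
river: ρ → (2,21,-21)
river: ρ → (-21,21,2)
river: ρ → (2,23,-10)
river: ρ → (-10,17,8)
river: ρ → (8,15,-12)
river: ρ → (-12,9,11)
river: ρ → (11,13,-10)
river: ρ → (-10,7,14)
river: ρ → (14,21,-3)
river: ρ → (-3,21,14)
river: ρ → (14,7,-10)
river: ρ → (-10,13,11)
river: ρ → (11,9,-12)
closes: descent 0, river 16
min |a| on river = 2

2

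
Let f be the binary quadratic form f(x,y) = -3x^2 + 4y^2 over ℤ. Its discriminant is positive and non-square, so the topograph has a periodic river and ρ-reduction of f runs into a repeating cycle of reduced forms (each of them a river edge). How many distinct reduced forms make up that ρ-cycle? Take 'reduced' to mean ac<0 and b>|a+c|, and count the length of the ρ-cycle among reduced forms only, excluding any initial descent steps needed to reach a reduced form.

D = 48, ⌊√D⌋ = 6
descent: ρ → (4,0,-3)
descent: ρ → (-3,6,1)  [lands on river]
river: ρ → (1,6,-3)
ρ-cycle length = 2 (tail of 2 descent steps not counted)

2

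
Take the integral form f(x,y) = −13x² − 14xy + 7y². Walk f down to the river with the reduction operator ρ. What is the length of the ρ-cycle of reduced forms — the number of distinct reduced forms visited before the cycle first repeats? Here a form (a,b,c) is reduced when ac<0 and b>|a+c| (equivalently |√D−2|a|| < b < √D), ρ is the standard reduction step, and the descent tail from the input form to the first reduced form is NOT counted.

D = 560, ⌊√D⌋ = 23
descent: ρ → (7,14,-13)  [lands on river]
river: ρ → (-13,12,8)
river: ρ → (8,20,-5)
river: ρ → (-5,20,8)
river: ρ → (8,12,-13)
river: ρ → (-13,14,7)
ρ-cycle length = 6 (tail of 1 descent step not counted)

6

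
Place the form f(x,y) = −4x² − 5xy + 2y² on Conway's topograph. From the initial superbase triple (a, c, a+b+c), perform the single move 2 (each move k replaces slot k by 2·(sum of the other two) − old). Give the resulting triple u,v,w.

start (-4,2,-7) = (f(1,0),f(0,1),f(1,1))
replace slot 2: 2·((-4)+(-7)) − 2 = -24 → (-4,-24,-7)

-4,-24,-7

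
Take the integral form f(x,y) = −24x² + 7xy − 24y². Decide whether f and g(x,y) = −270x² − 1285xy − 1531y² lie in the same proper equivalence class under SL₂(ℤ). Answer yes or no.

D₁ = -2255, D₂ = -2255
f is negative-definite; reduce −f:
−f: flip: (24,-7,24)→(24,7,24)
−f: reduced (well bottom): (24,7,24) with a≤c, −a<b≤a
flip sign back: reduced form of f is (-24,-7,-24)
g is negative-definite; reduce −g:
−g: translate: b→205 (≡1285 mod 540), so (270,1285,1531)→(270,205,41)
−g: flip: (270,205,41)→(41,-205,270)
−g: translate: b→41 (≡-205 mod 82), so (41,-205,270)→(41,41,24)
−g: flip: (41,41,24)→(24,-41,41)
−g: translate: b→7 (≡-41 mod 48), so (24,-41,41)→(24,7,24)
−g: reduced (well bottom): (24,7,24) with a≤c, −a<b≤a
flip sign back: reduced form of g is (-24,-7,-24)
reduced forms (-24, -7, -24) vs (-24, -7, -24) ⇒ equivalent

yes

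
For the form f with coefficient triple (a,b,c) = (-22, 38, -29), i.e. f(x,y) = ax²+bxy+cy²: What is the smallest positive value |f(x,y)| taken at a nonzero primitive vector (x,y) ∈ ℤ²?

translate: b→6 (≡-38 mod 44), so (22,-38,29)→(22,6,13)
flip: (22,6,13)→(13,-6,22)
reduced (well bottom): (13,-6,22) with a≤c, −a<b≤a
well minimum |f| = |-13| = 13 (negative-definite)

13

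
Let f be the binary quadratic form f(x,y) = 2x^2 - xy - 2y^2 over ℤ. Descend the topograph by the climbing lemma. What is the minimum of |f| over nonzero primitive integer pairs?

descent: ρ → (-2,1,2)  [lands on river]
river: ρ → (2,3,-1)
river: ρ → (-1,3,2)
river: ρ → (2,1,-2)
river: ρ → (-2,3,1)
river: ρ → (1,3,-2)
closes: descent 1, river 6
min |a| on river = 1

1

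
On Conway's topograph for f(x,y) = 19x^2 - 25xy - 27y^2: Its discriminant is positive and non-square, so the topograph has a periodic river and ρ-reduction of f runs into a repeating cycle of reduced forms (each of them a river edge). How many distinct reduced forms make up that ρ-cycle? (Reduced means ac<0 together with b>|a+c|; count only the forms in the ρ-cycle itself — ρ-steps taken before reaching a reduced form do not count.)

D = 2677, ⌊√D⌋ = 51
descent: ρ → (-27,25,19)  [lands on river]
river: ρ → (19,51,-1)
river: ρ → (-1,51,19)
river: ρ → (19,25,-27)
river: ρ → (-27,29,17)
river: ρ → (17,39,-17)
river: ρ → (-17,29,27)
river: ρ → (27,25,-19)
river: ρ → (-19,51,1)
river: ρ → (1,51,-19)
river: ρ → (-19,25,27)
river: ρ → (27,29,-17)
river: ρ → (-17,39,17)
river: ρ → (17,29,-27)
ρ-cycle length = 14 (tail of 1 descent step not counted)

14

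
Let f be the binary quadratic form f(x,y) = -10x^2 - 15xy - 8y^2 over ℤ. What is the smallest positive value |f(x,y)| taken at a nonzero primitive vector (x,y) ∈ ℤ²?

translate: b→-5 (≡15 mod 20), so (10,15,8)→(10,-5,3)
flip: (10,-5,3)→(3,5,10)
translate: b→-1 (≡5 mod 6), so (3,5,10)→(3,-1,8)
reduced (well bottom): (3,-1,8) with a≤c, −a<b≤a
well minimum |f| = |-3| = 3 (negative-definite)

3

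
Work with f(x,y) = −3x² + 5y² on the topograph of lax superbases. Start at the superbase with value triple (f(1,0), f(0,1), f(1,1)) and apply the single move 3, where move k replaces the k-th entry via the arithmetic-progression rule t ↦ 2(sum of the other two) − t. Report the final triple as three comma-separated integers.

start (-3,5,2) = (f(1,0),f(0,1),f(1,1))
replace slot 3: 2·((-3)+5) − 2 = 2 → (-3,5,2)

-3,5,2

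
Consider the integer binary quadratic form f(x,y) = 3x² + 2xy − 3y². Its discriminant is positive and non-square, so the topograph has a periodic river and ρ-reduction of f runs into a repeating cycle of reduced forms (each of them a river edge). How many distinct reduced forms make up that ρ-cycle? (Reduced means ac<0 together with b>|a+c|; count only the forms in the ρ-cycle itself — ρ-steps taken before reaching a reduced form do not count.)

D = 40, ⌊√D⌋ = 6
river: ρ → (-3,4,2)
river: ρ → (2,4,-3)
river: ρ → (-3,2,3)
river: ρ → (3,4,-2)
river: ρ → (-2,4,3)
river: ρ → (3,2,-3)
ρ-cycle length = 6 (tail of 0 descent steps not counted)

6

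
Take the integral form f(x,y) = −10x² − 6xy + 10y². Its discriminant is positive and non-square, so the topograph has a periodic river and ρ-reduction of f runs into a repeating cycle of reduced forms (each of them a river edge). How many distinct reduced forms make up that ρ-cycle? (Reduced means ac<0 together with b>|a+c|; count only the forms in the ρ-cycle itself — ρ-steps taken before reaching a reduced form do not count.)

D = 436, ⌊√D⌋ = 20
descent: ρ → (10,6,-10)  [lands on river]
river: ρ → (-10,14,6)
river: ρ → (6,10,-14)
river: ρ → (-14,18,2)
river: ρ → (2,18,-14)
river: ρ → (-14,10,6)
river: ρ → (6,14,-10)
river: ρ → (-10,6,10)
river: ρ → (10,14,-6)
river: ρ → (-6,10,14)
river: ρ → (14,18,-2)
river: ρ → (-2,18,14)
river: ρ → (14,10,-6)
river: ρ → (-6,14,10)
ρ-cycle length = 14 (tail of 1 descent step not counted)

14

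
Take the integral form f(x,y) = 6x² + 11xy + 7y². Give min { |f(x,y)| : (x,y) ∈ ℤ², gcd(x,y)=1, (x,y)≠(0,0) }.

translate: b→-1 (≡11 mod 12), so (6,11,7)→(6,-1,2)
flip: (6,-1,2)→(2,1,6)
reduced (well bottom): (2,1,6) with a≤c, −a<b≤a
well minimum = a = 2

2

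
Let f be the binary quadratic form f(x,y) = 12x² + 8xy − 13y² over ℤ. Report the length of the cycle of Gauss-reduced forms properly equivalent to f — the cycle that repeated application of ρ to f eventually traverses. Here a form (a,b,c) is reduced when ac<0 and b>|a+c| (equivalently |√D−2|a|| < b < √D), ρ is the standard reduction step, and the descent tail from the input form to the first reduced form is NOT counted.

D = 688, ⌊√D⌋ = 26
river: ρ → (-13,18,7)
river: ρ → (7,24,-4)
river: ρ → (-4,24,7)
river: ρ → (7,18,-13)
river: ρ → (-13,8,12)
river: ρ → (12,16,-9)
river: ρ → (-9,20,8)
river: ρ → (8,12,-17)
river: ρ → (-17,22,3)
river: ρ → (3,26,-1)
river: ρ → (-1,26,3)
river: ρ → (3,22,-17)
river: ρ → (-17,12,8)
river: ρ → (8,20,-9)
river: ρ → (-9,16,12)
river: ρ → (12,8,-13)
ρ-cycle length = 16 (tail of 0 descent steps not counted)

16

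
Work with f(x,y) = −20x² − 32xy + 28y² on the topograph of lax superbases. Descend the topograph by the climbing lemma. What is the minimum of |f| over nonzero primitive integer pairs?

descent: ρ → (28,32,-20)  [lands on river]
river: ρ → (-20,48,12)
river: ρ → (12,48,-20)
river: ρ → (-20,32,28)
river: ρ → (28,24,-24)
river: ρ → (-24,24,28)
closes: descent 1, river 6
min |a| on river = 12

12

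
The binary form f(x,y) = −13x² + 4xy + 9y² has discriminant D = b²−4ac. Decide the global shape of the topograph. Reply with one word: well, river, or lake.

D = b²−4ac = 4² − 4·(-13)·9 = 484
D = 22² is a perfect square ⇒ form factors over ℤ ⇒ lakes

lake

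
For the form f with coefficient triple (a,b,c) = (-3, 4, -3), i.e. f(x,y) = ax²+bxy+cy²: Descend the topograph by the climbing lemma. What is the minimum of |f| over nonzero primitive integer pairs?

translate: b→2 (≡-4 mod 6), so (3,-4,3)→(3,2,2)
flip: (3,2,2)→(2,-2,3)
translate: b→2 (≡-2 mod 4), so (2,-2,3)→(2,2,3)
reduced (well bottom): (2,2,3) with a≤c, −a<b≤a
well minimum |f| = |-2| = 2 (negative-definite)

2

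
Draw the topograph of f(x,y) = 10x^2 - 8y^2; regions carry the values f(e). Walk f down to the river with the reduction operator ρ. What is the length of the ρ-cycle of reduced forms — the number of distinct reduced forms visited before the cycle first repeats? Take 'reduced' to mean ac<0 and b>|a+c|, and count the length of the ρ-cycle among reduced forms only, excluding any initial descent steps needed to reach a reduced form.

D = 320, ⌊√D⌋ = 17
descent: ρ → (-8,16,2)  [lands on river]
river: ρ → (2,16,-8)
ρ-cycle length = 2 (tail of 1 descent step not counted)

2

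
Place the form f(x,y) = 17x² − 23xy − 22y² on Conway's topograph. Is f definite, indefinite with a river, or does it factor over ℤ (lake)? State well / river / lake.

D = b²−4ac = (-23)² − 4·17·(-22) = 2025
D = 45² is a perfect square ⇒ form factors over ℤ ⇒ lakes

lake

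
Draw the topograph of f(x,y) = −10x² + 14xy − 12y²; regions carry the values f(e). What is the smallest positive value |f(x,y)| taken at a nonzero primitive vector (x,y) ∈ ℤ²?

translate: b→6 (≡-14 mod 20), so (10,-14,12)→(10,6,8)
flip: (10,6,8)→(8,-6,10)
reduced (well bottom): (8,-6,10) with a≤c, −a<b≤a
well minimum |f| = |-8| = 8 (negative-definite)

8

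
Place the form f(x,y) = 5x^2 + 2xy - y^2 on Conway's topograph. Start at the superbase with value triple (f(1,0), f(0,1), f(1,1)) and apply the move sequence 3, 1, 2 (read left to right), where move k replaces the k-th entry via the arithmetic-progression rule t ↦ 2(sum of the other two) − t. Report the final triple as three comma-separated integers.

start (5,-1,6) = (f(1,0),f(0,1),f(1,1))
replace slot 3: 2·(5+(-1)) − 6 = 2 → (5,-1,2)
replace slot 1: 2·((-1)+2) − 5 = -3 → (-3,-1,2)
replace slot 2: 2·((-3)+2) − (-1) = -1 → (-3,-1,2)

-3,-1,2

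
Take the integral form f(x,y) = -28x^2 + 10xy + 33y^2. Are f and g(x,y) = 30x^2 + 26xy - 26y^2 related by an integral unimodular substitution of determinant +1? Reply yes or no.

D₁ = 3796, D₂ = 3796
river cycle of f (length 66): (33, 56, -5), (-5, 54, 44), (44, 34, -15), (-15, 56, 11), (11, 54, -20), (-20, 26, 39), (39, 52, -7), (-7, 60, 7), (7, 52, -39), (-39, 26, 20), … (56 more)
river cycle of g (length 26): (-26, 26, 30), (30, 34, -22), (-22, 54, 10), (10, 46, -42), (-42, 38, 14), (14, 46, -30), (-30, 14, 30), (30, 46, -14), (-14, 38, 42), (42, 46, -10), … (16 more)
cycles differ ⇒ inequivalent

no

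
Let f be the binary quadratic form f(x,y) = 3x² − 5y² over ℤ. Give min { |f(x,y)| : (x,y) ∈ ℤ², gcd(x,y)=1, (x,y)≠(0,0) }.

descent: ρ → (-5,0,3)
descent: ρ → (3,6,-2)  [lands on river]
river: ρ → (-2,6,3)
closes: descent 2, river 2
min |a| on river = 2

2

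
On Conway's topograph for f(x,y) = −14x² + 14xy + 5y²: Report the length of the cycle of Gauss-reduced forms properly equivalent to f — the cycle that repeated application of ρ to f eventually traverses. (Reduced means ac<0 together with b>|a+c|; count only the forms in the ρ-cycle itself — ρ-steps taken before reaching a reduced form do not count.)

D = 476, ⌊√D⌋ = 21
river: ρ → (5,16,-11)
river: ρ → (-11,6,10)
river: ρ → (10,14,-7)
river: ρ → (-7,14,10)
river: ρ → (10,6,-11)
river: ρ → (-11,16,5)
river: ρ → (5,14,-14)
river: ρ → (-14,14,5)
ρ-cycle length = 8 (tail of 0 descent steps not counted)

8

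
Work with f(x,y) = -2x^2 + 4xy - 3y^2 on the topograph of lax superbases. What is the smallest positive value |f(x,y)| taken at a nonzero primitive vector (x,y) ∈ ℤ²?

translate: b→0 (≡-4 mod 4), so (2,-4,3)→(2,0,1)
flip: (2,0,1)→(1,0,2)
reduced (well bottom): (1,0,2) with a≤c, −a<b≤a
well minimum |f| = |-1| = 1 (negative-definite)

1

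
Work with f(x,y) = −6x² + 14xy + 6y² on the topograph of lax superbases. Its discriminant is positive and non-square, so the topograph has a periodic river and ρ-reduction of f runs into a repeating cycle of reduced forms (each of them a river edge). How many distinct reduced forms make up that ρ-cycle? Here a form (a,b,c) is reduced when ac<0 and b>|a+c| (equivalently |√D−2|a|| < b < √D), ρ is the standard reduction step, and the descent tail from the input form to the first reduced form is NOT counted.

D = 340, ⌊√D⌋ = 18
river: ρ → (6,10,-10)
river: ρ → (-10,10,6)
river: ρ → (6,14,-6)
river: ρ → (-6,10,10)
river: ρ → (10,10,-6)
river: ρ → (-6,14,6)
ρ-cycle length = 6 (tail of 0 descent steps not counted)

6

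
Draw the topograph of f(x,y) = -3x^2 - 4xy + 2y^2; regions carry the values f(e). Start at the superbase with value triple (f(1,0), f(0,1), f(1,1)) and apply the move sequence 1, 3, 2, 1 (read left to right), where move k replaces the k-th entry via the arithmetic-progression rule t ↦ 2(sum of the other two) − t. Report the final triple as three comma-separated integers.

start (-3,2,-5) = (f(1,0),f(0,1),f(1,1))
replace slot 1: 2·(2+(-5)) − (-3) = -3 → (-3,2,-5)
replace slot 3: 2·((-3)+2) − (-5) = 3 → (-3,2,3)
replace slot 2: 2·((-3)+3) − 2 = -2 → (-3,-2,3)
replace slot 1: 2·((-2)+3) − (-3) = 5 → (5,-2,3)

5,-2,3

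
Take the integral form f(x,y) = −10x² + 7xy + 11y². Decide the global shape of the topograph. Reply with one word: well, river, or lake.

D = b²−4ac = 7² − 4·(-10)·11 = 489
D > 0 non-square ⇒ indefinite ⇒ periodic river

river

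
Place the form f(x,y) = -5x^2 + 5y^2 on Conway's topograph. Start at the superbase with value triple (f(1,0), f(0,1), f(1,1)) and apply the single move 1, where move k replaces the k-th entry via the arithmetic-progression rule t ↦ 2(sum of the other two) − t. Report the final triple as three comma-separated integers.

start (-5,5,0) = (f(1,0),f(0,1),f(1,1))
replace slot 1: 2·(5+0) − (-5) = 15 → (15,5,0)

15,5,0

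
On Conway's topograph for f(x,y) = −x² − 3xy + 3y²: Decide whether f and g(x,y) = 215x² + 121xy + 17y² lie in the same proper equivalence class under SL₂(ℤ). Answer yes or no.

D₁ = 21, D₂ = 21
river cycle of f (length 2): (3, 3, -1), (-1, 3, 3)
river cycle of g (length 2): (3, 3, -1), (-1, 3, 3)
cycles coincide ⇒ equivalent

yes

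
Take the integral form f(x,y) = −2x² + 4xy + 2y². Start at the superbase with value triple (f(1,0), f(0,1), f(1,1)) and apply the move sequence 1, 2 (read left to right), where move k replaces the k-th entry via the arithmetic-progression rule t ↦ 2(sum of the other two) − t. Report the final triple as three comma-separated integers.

start (-2,2,4) = (f(1,0),f(0,1),f(1,1))
replace slot 1: 2·(2+4) − (-2) = 14 → (14,2,4)
replace slot 2: 2·(14+4) − 2 = 34 → (14,34,4)

14,34,4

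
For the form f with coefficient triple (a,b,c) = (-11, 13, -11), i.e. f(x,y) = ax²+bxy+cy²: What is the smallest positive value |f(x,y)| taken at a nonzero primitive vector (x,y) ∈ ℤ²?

translate: b→9 (≡-13 mod 22), so (11,-13,11)→(11,9,9)
flip: (11,9,9)→(9,-9,11)
translate: b→9 (≡-9 mod 18), so (9,-9,11)→(9,9,11)
reduced (well bottom): (9,9,11) with a≤c, −a<b≤a
well minimum |f| = |-9| = 9 (negative-definite)

9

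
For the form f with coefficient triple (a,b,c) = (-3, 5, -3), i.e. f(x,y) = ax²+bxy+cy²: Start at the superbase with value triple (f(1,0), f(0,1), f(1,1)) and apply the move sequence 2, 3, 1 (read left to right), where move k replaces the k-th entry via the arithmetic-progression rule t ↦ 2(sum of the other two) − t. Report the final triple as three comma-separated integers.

start (-3,-3,-1) = (f(1,0),f(0,1),f(1,1))
replace slot 2: 2·((-3)+(-1)) − (-3) = -5 → (-3,-5,-1)
replace slot 3: 2·((-3)+(-5)) − (-1) = -15 → (-3,-5,-15)
replace slot 1: 2·((-5)+(-15)) − (-3) = -37 → (-37,-5,-15)

-37,-5,-15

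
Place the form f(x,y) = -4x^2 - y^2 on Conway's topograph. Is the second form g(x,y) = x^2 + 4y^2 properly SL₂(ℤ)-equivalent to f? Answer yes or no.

D₁ = -16, D₂ = -16
f is negative-definite; reduce −f:
−f: flip: (4,0,1)→(1,0,4)
−f: reduced (well bottom): (1,0,4) with a≤c, −a<b≤a
flip sign back: reduced form of f is (-1,0,-4)
g: reduced (well bottom): (1,0,4) with a≤c, −a<b≤a
reduced forms (-1, 0, -4) vs (1, 0, 4) ⇒ inequivalent

no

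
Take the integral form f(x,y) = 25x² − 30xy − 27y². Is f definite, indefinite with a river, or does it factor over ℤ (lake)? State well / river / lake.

D = b²−4ac = (-30)² − 4·25·(-27) = 3600
D = 60² is a perfect square ⇒ form factors over ℤ ⇒ lakes

lake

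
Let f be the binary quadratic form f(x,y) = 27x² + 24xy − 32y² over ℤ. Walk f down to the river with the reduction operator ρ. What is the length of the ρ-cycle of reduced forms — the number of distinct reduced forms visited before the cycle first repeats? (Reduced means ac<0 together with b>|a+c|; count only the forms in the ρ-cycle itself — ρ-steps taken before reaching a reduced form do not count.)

D = 4032, ⌊√D⌋ = 63
river: ρ → (-32,40,19)
river: ρ → (19,36,-36)
river: ρ → (-36,36,19)
river: ρ → (19,40,-32)
river: ρ → (-32,24,27)
river: ρ → (27,30,-29)
river: ρ → (-29,28,28)
river: ρ → (28,28,-29)
river: ρ → (-29,30,27)
river: ρ → (27,24,-32)
ρ-cycle length = 10 (tail of 0 descent steps not counted)

10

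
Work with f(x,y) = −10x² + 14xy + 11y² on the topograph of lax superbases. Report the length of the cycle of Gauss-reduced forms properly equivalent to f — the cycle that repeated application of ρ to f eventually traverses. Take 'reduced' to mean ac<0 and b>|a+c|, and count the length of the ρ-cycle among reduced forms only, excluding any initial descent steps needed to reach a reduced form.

D = 636, ⌊√D⌋ = 25
river: ρ → (11,8,-13)
river: ρ → (-13,18,6)
river: ρ → (6,18,-13)
river: ρ → (-13,8,11)
river: ρ → (11,14,-10)
river: ρ → (-10,6,15)
river: ρ → (15,24,-1)
river: ρ → (-1,24,15)
river: ρ → (15,6,-10)
river: ρ → (-10,14,11)
ρ-cycle length = 10 (tail of 0 descent steps not counted)

10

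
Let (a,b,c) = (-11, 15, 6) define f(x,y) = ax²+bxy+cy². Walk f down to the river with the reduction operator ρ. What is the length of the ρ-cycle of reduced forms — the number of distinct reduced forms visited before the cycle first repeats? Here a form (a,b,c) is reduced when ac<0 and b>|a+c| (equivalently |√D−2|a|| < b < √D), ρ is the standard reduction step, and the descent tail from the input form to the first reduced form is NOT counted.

D = 489, ⌊√D⌋ = 22
river: ρ → (6,21,-2)
river: ρ → (-2,19,16)
river: ρ → (16,13,-5)
river: ρ → (-5,17,10)
river: ρ → (10,3,-12)
river: ρ → (-12,21,1)
river: ρ → (1,21,-12)
river: ρ → (-12,3,10)
river: ρ → (10,17,-5)
river: ρ → (-5,13,16)
river: ρ → (16,19,-2)
river: ρ → (-2,21,6)
river: ρ → (6,15,-11)
river: ρ → (-11,7,10)
river: ρ → (10,13,-8)
river: ρ → (-8,19,4)
river: ρ → (4,21,-3)
river: ρ → (-3,21,4)
river: ρ → (4,19,-8)
river: ρ → (-8,13,10)
river: ρ → (10,7,-11)
river: ρ → (-11,15,6)
ρ-cycle length = 22 (tail of 0 descent steps not counted)

22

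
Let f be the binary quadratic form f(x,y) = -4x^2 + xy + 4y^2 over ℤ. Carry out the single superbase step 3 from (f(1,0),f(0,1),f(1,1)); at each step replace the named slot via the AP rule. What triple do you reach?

start (-4,4,1) = (f(1,0),f(0,1),f(1,1))
replace slot 3: 2·((-4)+4) − 1 = -1 → (-4,4,-1)

-4,4,-1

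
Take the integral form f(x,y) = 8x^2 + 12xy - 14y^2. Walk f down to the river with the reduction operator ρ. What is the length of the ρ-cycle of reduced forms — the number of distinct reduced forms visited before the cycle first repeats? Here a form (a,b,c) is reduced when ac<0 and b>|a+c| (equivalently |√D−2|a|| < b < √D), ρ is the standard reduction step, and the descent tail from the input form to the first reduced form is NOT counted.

D = 592, ⌊√D⌋ = 24
river: ρ → (-14,16,6)
river: ρ → (6,20,-8)
river: ρ → (-8,12,14)
river: ρ → (14,16,-6)
river: ρ → (-6,20,8)
river: ρ → (8,12,-14)
ρ-cycle length = 6 (tail of 0 descent steps not counted)

6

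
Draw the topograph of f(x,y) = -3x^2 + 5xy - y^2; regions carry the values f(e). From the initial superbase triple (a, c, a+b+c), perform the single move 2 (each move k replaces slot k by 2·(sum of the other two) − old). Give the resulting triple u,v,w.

start (-3,-1,1) = (f(1,0),f(0,1),f(1,1))
replace slot 2: 2·((-3)+1) − (-1) = -3 → (-3,-3,1)

-3,-3,1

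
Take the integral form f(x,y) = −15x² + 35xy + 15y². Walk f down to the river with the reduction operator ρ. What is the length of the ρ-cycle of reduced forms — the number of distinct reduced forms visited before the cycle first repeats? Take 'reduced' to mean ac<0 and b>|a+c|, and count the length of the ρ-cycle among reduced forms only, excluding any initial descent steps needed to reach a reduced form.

D = 2125, ⌊√D⌋ = 46
river: ρ → (15,25,-25)
river: ρ → (-25,25,15)
river: ρ → (15,35,-15)
river: ρ → (-15,25,25)
river: ρ → (25,25,-15)
river: ρ → (-15,35,15)
ρ-cycle length = 6 (tail of 0 descent steps not counted)

6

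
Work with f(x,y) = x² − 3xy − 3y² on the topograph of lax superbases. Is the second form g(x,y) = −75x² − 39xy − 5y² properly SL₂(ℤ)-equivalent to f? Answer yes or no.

D₁ = 21, D₂ = 21
river cycle of f (length 2): (-3, 3, 1), (1, 3, -3)
river cycle of g (length 2): (1, 3, -3), (-3, 3, 1)
cycles coincide ⇒ equivalent

yes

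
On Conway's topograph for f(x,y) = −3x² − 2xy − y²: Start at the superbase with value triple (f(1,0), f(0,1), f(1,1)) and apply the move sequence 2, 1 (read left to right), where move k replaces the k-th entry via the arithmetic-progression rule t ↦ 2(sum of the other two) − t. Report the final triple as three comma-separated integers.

start (-3,-1,-6) = (f(1,0),f(0,1),f(1,1))
replace slot 2: 2·((-3)+(-6)) − (-1) = -17 → (-3,-17,-6)
replace slot 1: 2·((-17)+(-6)) − (-3) = -43 → (-43,-17,-6)

-43,-17,-6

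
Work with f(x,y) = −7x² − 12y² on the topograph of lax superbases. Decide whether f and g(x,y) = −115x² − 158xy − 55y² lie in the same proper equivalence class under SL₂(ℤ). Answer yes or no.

D₁ = -336, D₂ = -336
f is negative-definite; reduce −f:
−f: reduced (well bottom): (7,0,12) with a≤c, −a<b≤a
flip sign back: reduced form of f is (-7,0,-12)
g is negative-definite; reduce −g:
−g: translate: b→-72 (≡158 mod 230), so (115,158,55)→(115,-72,12)
−g: flip: (115,-72,12)→(12,72,115)
−g: translate: b→0 (≡72 mod 24), so (12,72,115)→(12,0,7)
−g: flip: (12,0,7)→(7,0,12)
−g: reduced (well bottom): (7,0,12) with a≤c, −a<b≤a
flip sign back: reduced form of g is (-7,0,-12)
reduced forms (-7, 0, -12) vs (-7, 0, -12) ⇒ equivalent

yes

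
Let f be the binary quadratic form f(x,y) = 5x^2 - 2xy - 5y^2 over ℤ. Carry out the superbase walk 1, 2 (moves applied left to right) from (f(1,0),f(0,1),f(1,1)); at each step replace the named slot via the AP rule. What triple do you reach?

start (5,-5,-2) = (f(1,0),f(0,1),f(1,1))
replace slot 1: 2·((-5)+(-2)) − 5 = -19 → (-19,-5,-2)
replace slot 2: 2·((-19)+(-2)) − (-5) = -37 → (-19,-37,-2)

-19,-37,-2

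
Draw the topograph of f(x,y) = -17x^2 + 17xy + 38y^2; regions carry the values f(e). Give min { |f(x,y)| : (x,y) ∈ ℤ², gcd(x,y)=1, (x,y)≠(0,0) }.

descent: ρ → (38,-17,-17)
descent: ρ → (-17,51,4)  [lands on river]
river: ρ → (4,53,-4)
river: ρ → (-4,51,17)
river: ρ → (17,51,-4)
river: ρ → (-4,53,4)
river: ρ → (4,51,-17)
closes: descent 2, river 6
min |a| on river = 4

4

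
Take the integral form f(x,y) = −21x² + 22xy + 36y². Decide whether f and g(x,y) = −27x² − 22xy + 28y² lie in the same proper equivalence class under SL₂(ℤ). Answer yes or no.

D₁ = 3508, D₂ = 3508
river cycle of f (length 22): (36, 50, -7), (-7, 48, 43), (43, 38, -12), (-12, 58, 3), (3, 56, -31), (-31, 6, 28), (28, 50, -9), (-9, 58, 4), (4, 54, -37), (-37, 20, 21), … (12 more)
river cycle of g (length 30): (28, 22, -27), (-27, 32, 23), (23, 14, -36), (-36, 58, 1), (1, 58, -36), (-36, 14, 23), (23, 32, -27), (-27, 22, 28), (28, 34, -21), (-21, 50, 12), … (20 more)
cycles differ ⇒ inequivalent

no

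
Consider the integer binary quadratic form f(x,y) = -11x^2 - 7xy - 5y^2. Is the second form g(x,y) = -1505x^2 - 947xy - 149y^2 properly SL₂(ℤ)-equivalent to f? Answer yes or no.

D₁ = -171, D₂ = -171
f is negative-definite; reduce −f:
−f: flip: (11,7,5)→(5,-7,11)
−f: translate: b→3 (≡-7 mod 10), so (5,-7,11)→(5,3,9)
−f: reduced (well bottom): (5,3,9) with a≤c, −a<b≤a
flip sign back: reduced form of f is (-5,-3,-9)
g is negative-definite; reduce −g:
−g: flip: (1505,947,149)→(149,-947,1505)
−g: translate: b→-53 (≡-947 mod 298), so (149,-947,1505)→(149,-53,5)
−g: flip: (149,-53,5)→(5,53,149)
−g: translate: b→3 (≡53 mod 10), so (5,53,149)→(5,3,9)
−g: reduced (well bottom): (5,3,9) with a≤c, −a<b≤a
flip sign back: reduced form of g is (-5,-3,-9)
reduced forms (-5, -3, -9) vs (-5, -3, -9) ⇒ equivalent

yes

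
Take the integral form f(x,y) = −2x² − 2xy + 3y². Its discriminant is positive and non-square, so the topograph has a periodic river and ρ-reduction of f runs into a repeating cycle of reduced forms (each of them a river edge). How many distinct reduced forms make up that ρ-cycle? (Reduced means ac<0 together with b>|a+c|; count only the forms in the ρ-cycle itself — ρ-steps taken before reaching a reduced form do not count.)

D = 28, ⌊√D⌋ = 5
descent: ρ → (3,2,-2)  [lands on river]
river: ρ → (-2,2,3)
river: ρ → (3,4,-1)
river: ρ → (-1,4,3)
ρ-cycle length = 4 (tail of 1 descent step not counted)

4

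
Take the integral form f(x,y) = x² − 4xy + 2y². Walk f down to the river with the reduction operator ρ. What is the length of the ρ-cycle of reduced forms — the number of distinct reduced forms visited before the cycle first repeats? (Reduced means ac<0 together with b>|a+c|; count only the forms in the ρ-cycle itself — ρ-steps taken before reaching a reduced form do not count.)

D = 8, ⌊√D⌋ = 2
descent: ρ → (2,0,-1)
descent: ρ → (-1,2,1)  [lands on river]
river: ρ → (1,2,-1)
ρ-cycle length = 2 (tail of 2 descent steps not counted)

2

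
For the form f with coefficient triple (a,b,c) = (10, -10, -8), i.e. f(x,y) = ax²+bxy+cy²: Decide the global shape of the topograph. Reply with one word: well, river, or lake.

D = b²−4ac = (-10)² − 4·10·(-8) = 420
D > 0 non-square ⇒ indefinite ⇒ periodic river

river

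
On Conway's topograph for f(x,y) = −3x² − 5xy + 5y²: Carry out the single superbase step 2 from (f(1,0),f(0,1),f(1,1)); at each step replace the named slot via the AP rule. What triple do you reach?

start (-3,5,-3) = (f(1,0),f(0,1),f(1,1))
replace slot 2: 2·((-3)+(-3)) − 5 = -17 → (-3,-17,-3)

-3,-17,-3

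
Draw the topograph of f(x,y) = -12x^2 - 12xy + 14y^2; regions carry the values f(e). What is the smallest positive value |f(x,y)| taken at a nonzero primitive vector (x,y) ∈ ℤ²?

descent: ρ → (14,12,-12)  [lands on river]
river: ρ → (-12,12,14)
river: ρ → (14,16,-10)
river: ρ → (-10,24,6)
river: ρ → (6,24,-10)
river: ρ → (-10,16,14)
closes: descent 1, river 6
min |a| on river = 6

6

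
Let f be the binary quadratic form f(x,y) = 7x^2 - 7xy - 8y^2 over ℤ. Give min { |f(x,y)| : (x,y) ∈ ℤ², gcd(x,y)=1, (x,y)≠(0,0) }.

descent: ρ → (-8,7,7)  [lands on river]
river: ρ → (7,7,-8)
river: ρ → (-8,9,6)
river: ρ → (6,15,-2)
river: ρ → (-2,13,13)
river: ρ → (13,13,-2)
river: ρ → (-2,15,6)
river: ρ → (6,9,-8)
closes: descent 1, river 8
min |a| on river = 2

2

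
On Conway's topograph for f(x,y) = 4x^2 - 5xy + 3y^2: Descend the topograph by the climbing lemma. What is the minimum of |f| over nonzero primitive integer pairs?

translate: b→3 (≡-5 mod 8), so (4,-5,3)→(4,3,2)
flip: (4,3,2)→(2,-3,4)
translate: b→1 (≡-3 mod 4), so (2,-3,4)→(2,1,3)
reduced (well bottom): (2,1,3) with a≤c, −a<b≤a
well minimum = a = 2

2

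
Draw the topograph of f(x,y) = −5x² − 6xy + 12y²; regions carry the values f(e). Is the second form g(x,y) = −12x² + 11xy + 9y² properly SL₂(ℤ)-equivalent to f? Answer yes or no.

D₁ = 276, D₂ = 553
discriminants differ ⇒ not SL₂(ℤ)-equivalent

no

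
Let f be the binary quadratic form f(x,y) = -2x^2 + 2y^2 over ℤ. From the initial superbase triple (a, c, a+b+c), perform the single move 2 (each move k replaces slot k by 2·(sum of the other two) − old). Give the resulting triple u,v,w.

start (-2,2,0) = (f(1,0),f(0,1),f(1,1))
replace slot 2: 2·((-2)+0) − 2 = -6 → (-2,-6,0)

-2,-6,0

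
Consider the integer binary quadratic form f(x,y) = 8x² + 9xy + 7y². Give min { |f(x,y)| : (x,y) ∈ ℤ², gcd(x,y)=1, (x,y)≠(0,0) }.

translate: b→-7 (≡9 mod 16), so (8,9,7)→(8,-7,6)
flip: (8,-7,6)→(6,7,8)
translate: b→-5 (≡7 mod 12), so (6,7,8)→(6,-5,7)
reduced (well bottom): (6,-5,7) with a≤c, −a<b≤a
well minimum = a = 6

6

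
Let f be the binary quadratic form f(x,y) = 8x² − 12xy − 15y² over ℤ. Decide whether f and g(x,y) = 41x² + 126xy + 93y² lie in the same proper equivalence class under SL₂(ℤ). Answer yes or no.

D₁ = 624, D₂ = 624
river cycle of f (length 4): (-15, 12, 8), (8, 20, -7), (-7, 22, 5), (5, 18, -15)
river cycle of g (length 4): (8, 20, -7), (-7, 22, 5), (5, 18, -15), (-15, 12, 8)
cycles coincide ⇒ equivalent

yes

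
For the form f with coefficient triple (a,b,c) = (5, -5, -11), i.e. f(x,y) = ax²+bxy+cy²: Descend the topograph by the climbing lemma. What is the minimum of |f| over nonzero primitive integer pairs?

descent: ρ → (-11,5,5)
descent: ρ → (5,15,-1)  [lands on river]
river: ρ → (-1,15,5)
closes: descent 2, river 2
min |a| on river = 1

1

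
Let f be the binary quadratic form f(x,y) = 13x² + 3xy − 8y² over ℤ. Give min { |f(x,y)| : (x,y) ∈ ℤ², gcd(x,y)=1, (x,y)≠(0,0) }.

descent: ρ → (-8,13,8)  [lands on river]
river: ρ → (8,19,-2)
river: ρ → (-2,17,17)
river: ρ → (17,17,-2)
river: ρ → (-2,19,8)
river: ρ → (8,13,-8)
river: ρ → (-8,19,2)
river: ρ → (2,17,-17)
river: ρ → (-17,17,2)
river: ρ → (2,19,-8)
closes: descent 1, river 10
min |a| on river = 2

2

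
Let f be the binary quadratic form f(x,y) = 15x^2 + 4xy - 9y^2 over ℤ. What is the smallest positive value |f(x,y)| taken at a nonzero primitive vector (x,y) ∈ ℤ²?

descent: ρ → (-9,14,10)  [lands on river]
river: ρ → (10,6,-13)
river: ρ → (-13,20,3)
river: ρ → (3,22,-6)
river: ρ → (-6,14,15)
river: ρ → (15,16,-5)
river: ρ → (-5,14,18)
river: ρ → (18,22,-1)
river: ρ → (-1,22,18)
river: ρ → (18,14,-5)
river: ρ → (-5,16,15)
river: ρ → (15,14,-6)
river: ρ → (-6,22,3)
river: ρ → (3,20,-13)
river: ρ → (-13,6,10)
river: ρ → (10,14,-9)
river: ρ → (-9,22,2)
river: ρ → (2,22,-9)
closes: descent 1, river 18
min |a| on river = 1

1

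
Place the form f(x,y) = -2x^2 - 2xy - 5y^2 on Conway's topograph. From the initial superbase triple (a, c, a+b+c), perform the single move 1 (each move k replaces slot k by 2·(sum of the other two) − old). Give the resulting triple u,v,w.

start (-2,-5,-9) = (f(1,0),f(0,1),f(1,1))
replace slot 1: 2·((-5)+(-9)) − (-2) = -26 → (-26,-5,-9)

-26,-5,-9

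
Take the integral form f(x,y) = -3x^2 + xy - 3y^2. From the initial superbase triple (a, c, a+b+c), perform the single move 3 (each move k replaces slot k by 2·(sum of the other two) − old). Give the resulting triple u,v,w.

start (-3,-3,-5) = (f(1,0),f(0,1),f(1,1))
replace slot 3: 2·((-3)+(-3)) − (-5) = -7 → (-3,-3,-7)

-3,-3,-7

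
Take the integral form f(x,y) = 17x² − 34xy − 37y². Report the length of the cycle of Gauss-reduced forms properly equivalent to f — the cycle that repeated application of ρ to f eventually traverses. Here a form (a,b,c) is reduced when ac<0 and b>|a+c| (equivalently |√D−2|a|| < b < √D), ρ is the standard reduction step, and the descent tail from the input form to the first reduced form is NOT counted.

D = 3672, ⌊√D⌋ = 60
descent: ρ → (-37,34,17)  [lands on river]
river: ρ → (17,34,-37)
river: ρ → (-37,40,14)
river: ρ → (14,44,-31)
river: ρ → (-31,18,27)
river: ρ → (27,36,-22)
river: ρ → (-22,52,11)
river: ρ → (11,58,-7)
river: ρ → (-7,54,27)
river: ρ → (27,54,-7)
river: ρ → (-7,58,11)
river: ρ → (11,52,-22)
river: ρ → (-22,36,27)
river: ρ → (27,18,-31)
river: ρ → (-31,44,14)
river: ρ → (14,40,-37)
ρ-cycle length = 16 (tail of 1 descent step not counted)

16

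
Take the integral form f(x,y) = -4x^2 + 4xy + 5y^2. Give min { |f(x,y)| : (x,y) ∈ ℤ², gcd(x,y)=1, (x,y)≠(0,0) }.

river: ρ → (5,6,-3)
river: ρ → (-3,6,5)
river: ρ → (5,4,-4)
river: ρ → (-4,4,5)
closes: descent 0, river 4
min |a| on river = 3

3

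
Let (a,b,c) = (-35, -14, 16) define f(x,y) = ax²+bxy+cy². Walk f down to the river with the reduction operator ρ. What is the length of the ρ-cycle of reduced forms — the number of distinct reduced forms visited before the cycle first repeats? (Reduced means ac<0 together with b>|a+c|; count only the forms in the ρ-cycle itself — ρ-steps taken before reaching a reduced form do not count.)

D = 2436, ⌊√D⌋ = 49
descent: ρ → (16,46,-5)  [lands on river]
river: ρ → (-5,44,25)
river: ρ → (25,6,-24)
river: ρ → (-24,42,7)
river: ρ → (7,42,-24)
river: ρ → (-24,6,25)
river: ρ → (25,44,-5)
river: ρ → (-5,46,16)
river: ρ → (16,18,-33)
river: ρ → (-33,48,1)
river: ρ → (1,48,-33)
river: ρ → (-33,18,16)
ρ-cycle length = 12 (tail of 1 descent step not counted)

12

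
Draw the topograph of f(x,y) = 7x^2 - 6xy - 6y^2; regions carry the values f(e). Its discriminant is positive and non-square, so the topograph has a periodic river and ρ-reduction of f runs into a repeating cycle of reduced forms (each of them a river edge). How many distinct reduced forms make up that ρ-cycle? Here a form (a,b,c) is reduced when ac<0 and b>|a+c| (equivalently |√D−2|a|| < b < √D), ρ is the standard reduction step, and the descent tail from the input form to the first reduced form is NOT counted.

D = 204, ⌊√D⌋ = 14
descent: ρ → (-6,6,7)  [lands on river]
river: ρ → (7,8,-5)
river: ρ → (-5,12,3)
river: ρ → (3,12,-5)
river: ρ → (-5,8,7)
river: ρ → (7,6,-6)
ρ-cycle length = 6 (tail of 1 descent step not counted)

6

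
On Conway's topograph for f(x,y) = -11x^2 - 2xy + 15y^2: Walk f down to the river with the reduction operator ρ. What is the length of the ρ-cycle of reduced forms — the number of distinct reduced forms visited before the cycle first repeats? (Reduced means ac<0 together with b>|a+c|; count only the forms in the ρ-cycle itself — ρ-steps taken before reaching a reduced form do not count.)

D = 664, ⌊√D⌋ = 25
descent: ρ → (15,2,-11)
descent: ρ → (-11,20,6)  [lands on river]
river: ρ → (6,16,-17)
river: ρ → (-17,18,5)
river: ρ → (5,22,-9)
river: ρ → (-9,14,13)
river: ρ → (13,12,-10)
river: ρ → (-10,8,15)
river: ρ → (15,22,-3)
river: ρ → (-3,20,22)
river: ρ → (22,24,-1)
river: ρ → (-1,24,22)
river: ρ → (22,20,-3)
river: ρ → (-3,22,15)
river: ρ → (15,8,-10)
river: ρ → (-10,12,13)
river: ρ → (13,14,-9)
river: ρ → (-9,22,5)
river: ρ → (5,18,-17)
river: ρ → (-17,16,6)
river: ρ → (6,20,-11)
river: ρ → (-11,24,2)
river: ρ → (2,24,-11)
ρ-cycle length = 22 (tail of 2 descent steps not counted)

22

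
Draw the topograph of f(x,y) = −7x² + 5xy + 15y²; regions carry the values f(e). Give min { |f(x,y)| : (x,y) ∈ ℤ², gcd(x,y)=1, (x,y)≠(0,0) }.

descent: ρ → (15,-5,-7)
descent: ρ → (-7,19,3)  [lands on river]
river: ρ → (3,17,-13)
river: ρ → (-13,9,7)
river: ρ → (7,19,-3)
river: ρ → (-3,17,13)
river: ρ → (13,9,-7)
closes: descent 2, river 6
min |a| on river = 3

3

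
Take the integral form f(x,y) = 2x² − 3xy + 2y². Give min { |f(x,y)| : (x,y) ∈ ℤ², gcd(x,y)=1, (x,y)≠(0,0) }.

translate: b→1 (≡-3 mod 4), so (2,-3,2)→(2,1,1)
flip: (2,1,1)→(1,-1,2)
translate: b→1 (≡-1 mod 2), so (1,-1,2)→(1,1,2)
reduced (well bottom): (1,1,2) with a≤c, −a<b≤a
well minimum = a = 1

1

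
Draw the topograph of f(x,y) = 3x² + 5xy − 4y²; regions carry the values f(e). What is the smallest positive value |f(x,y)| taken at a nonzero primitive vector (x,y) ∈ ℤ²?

river: ρ → (-4,3,4)
river: ρ → (4,5,-3)
river: ρ → (-3,7,2)
river: ρ → (2,5,-6)
river: ρ → (-6,7,1)
river: ρ → (1,7,-6)
river: ρ → (-6,5,2)
river: ρ → (2,7,-3)
river: ρ → (-3,5,4)
river: ρ → (4,3,-4)
river: ρ → (-4,5,3)
river: ρ → (3,7,-2)
river: ρ → (-2,5,6)
river: ρ → (6,7,-1)
river: ρ → (-1,7,6)
river: ρ → (6,5,-2)
river: ρ → (-2,7,3)
river: ρ → (3,5,-4)
closes: descent 0, river 18
min |a| on river = 1

1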